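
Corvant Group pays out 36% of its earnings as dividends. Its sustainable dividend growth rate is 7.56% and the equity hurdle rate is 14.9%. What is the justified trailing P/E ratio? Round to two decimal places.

Justified trailing P/E = b(1+g)/(r−g) = 0.36×(1+0.0756)/(0.149−0.0756) = 5.2754

5.28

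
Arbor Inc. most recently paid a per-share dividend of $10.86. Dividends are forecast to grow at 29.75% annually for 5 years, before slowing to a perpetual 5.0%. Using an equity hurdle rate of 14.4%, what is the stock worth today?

Two-stage DDM. Project D₁…D_5 at 0.2975, terminal growth 0.05, discount at r = 0.144.
D_1 = 14.0908
D_2 = 18.2829
D_3 = 23.7220
D_4 = 30.7793
D_5 = 39.9362
Terminal value at t=5: TV = D_6/(r−g) = 41.9330/(0.144−0.05) = 446.0958
P₀ = 14.0908/(1+0.144)^1 + 18.2829/(1+0.144)^2 + 23.7220/(1+0.144)^3 + 30.7793/(1+0.144)^4 + 39.9362/(1+0.144)^5 + 446.0958/(1+0.144)^5 = 308.1491

$308.15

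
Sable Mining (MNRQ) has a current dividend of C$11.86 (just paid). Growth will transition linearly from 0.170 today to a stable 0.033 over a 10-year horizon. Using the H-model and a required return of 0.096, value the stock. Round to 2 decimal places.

H-model: P₀ = D₀[(1+g_L) + H(g_S−g_L)]/(r−g_L), with H = 10/2 = 5.
P₀ = 11.86 × [(1+0.033) + 5×(0.17−0.033)] / (0.096−0.033)
   = 11.86 × 1.7180 / 0.063 = 323.4203

C$323.42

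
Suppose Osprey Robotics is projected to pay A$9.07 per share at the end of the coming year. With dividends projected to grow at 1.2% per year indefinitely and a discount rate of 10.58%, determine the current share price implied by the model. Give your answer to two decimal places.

Gordon growth model: P₀ = D₁/(r − g), with D₁ = 9.07 given directly.
P₀ = 9.0700 / (0.1058 − 0.012) = 9.0700 / 0.0938 = 96.6951

A$96.70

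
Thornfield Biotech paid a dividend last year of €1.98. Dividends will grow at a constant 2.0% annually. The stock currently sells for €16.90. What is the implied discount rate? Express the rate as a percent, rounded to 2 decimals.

Rearranging the constant-growth DDM: r = D₁/P₀ + g.
D₁ = 1.98 × (1 + 0.02) = 2.0196.
r = 2.0196 / 16.90 + 0.02 = 0.11950 + 0.02 = 0.13950

13.95%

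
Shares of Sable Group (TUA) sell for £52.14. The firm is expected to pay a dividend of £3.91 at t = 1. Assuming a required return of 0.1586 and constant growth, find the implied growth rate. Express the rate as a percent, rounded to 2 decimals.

8.36%

From P₀ = D₁/(r − g), the implied growth is g = r − D₁/P₀.
g = 0.1586 − 3.91/52.14 = 0.1586 − 0.07499 = 0.08361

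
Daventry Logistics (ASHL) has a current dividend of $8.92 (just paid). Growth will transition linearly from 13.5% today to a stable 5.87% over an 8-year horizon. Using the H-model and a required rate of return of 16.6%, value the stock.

H-model: P₀ = D₀[(1+g_L) + H(g_S−g_L)]/(r−g_L), with H = 8/2 = 4.
P₀ = 8.92 × [(1+0.0587) + 4×(0.135−0.0587)] / (0.166−0.0587)
   = 8.92 × 1.3639 / 0.1073 = 113.3829

$113.38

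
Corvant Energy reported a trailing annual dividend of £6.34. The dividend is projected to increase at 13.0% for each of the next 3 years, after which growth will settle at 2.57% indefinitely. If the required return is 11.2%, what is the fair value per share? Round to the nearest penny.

£98.71

Two-stage DDM. Project D₁…D_3 at 0.13, terminal growth 0.0257, discount at r = 0.112.
D_1 = 7.1642
D_2 = 8.0955
D_3 = 9.1480
Terminal value at t=3: TV = D_4/(r−g) = 9.3831/(0.112−0.0257) = 108.7262
P₀ = 7.1642/(1+0.112)^1 + 8.0955/(1+0.112)^2 + 9.1480/(1+0.112)^3 + 108.7262/(1+0.112)^3 = 98.7139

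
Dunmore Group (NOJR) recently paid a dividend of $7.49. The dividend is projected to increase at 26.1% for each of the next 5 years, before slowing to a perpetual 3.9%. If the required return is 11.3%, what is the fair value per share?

$251.64

Two-stage DDM. Project D₁…D_5 at 0.261, terminal growth 0.039, discount at r = 0.113.
D_1 = 9.4449
D_2 = 11.9100
D_3 = 15.0185
D_4 = 18.9384
D_5 = 23.8813
Terminal value at t=5: TV = D_6/(r−g) = 24.8126/(0.113−0.039) = 335.3058
P₀ = 9.4449/(1+0.113)^1 + 11.9100/(1+0.113)^2 + 15.0185/(1+0.113)^3 + 18.9384/(1+0.113)^4 + 23.8813/(1+0.113)^5 + 335.3058/(1+0.113)^5 = 251.6372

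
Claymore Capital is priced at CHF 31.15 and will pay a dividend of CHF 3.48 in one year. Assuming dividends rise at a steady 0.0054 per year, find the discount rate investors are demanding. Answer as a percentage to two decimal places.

Rearranging the constant-growth DDM: r = D₁/P₀ + g.
r = 3.4800 / 31.15 + 0.0054 = 0.11172 + 0.0054 = 0.11712

11.71%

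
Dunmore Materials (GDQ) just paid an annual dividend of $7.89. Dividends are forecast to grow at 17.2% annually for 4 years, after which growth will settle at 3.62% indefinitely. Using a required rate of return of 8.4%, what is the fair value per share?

$272.22

Two-stage DDM. Project D₁…D_4 at 0.172, terminal growth 0.0362, discount at r = 0.084.
D_1 = 9.2471
D_2 = 10.8376
D_3 = 12.7016
D_4 = 14.8863
Terminal value at t=4: TV = D_5/(r−g) = 15.4252/(0.084−0.0362) = 322.7031
P₀ = 9.2471/(1+0.084)^1 + 10.8376/(1+0.084)^2 + 12.7016/(1+0.084)^3 + 14.8863/(1+0.084)^4 + 322.7031/(1+0.084)^4 = 272.2213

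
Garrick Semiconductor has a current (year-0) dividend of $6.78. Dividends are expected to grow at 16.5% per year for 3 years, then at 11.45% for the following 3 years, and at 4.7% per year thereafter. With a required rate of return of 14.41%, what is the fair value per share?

$112.82

Three-stage DDM. Project D₁…D_6; terminal Gordon value at t=6 with g = 0.047; discount at r = 0.1441.
D_1 = 7.8987
D_2 = 9.2020
D_3 = 10.7203
D_4 = 11.9478
D_5 = 13.3158
D_6 = 14.8405
TV_6 = 15.5380/(0.1441−0.047) = 160.0203
P₀ = Σ Dₜ/(1+r)ᵗ + TV_6/(1+r)^6 = 112.8248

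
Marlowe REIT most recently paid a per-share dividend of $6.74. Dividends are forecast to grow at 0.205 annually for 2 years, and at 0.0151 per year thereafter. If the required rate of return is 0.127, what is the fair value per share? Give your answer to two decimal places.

$84.81

Two-stage DDM. Project D₁…D_2 at 0.205, terminal growth 0.0151, discount at r = 0.127.
D_1 = 8.1217
D_2 = 9.7866
Terminal value at t=2: TV = D_3/(r−g) = 9.9344/(0.127−0.0151) = 88.7795
P₀ = 8.1217/(1+0.127)^1 + 9.7866/(1+0.127)^2 + 88.7795/(1+0.127)^2 = 84.8097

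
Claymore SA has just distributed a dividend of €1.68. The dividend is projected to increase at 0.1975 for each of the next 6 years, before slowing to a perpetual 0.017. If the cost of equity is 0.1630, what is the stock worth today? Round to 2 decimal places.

Two-stage DDM. Project D₁…D_6 at 0.1975, terminal growth 0.017, discount at r = 0.163.
D_1 = 2.0118
D_2 = 2.4091
D_3 = 2.8849
D_4 = 3.4547
D_5 = 4.1370
D_6 = 4.9541
Terminal value at t=6: TV = D_7/(r−g) = 5.0383/(0.163−0.017) = 34.5089
P₀ = 2.0118/(1+0.163)^1 + 2.4091/(1+0.163)^2 + 2.8849/(1+0.163)^3 + 3.4547/(1+0.163)^4 + 4.1370/(1+0.163)^5 + 4.9541/(1+0.163)^6 + 34.5089/(1+0.163)^6 = 25.1260

€25.13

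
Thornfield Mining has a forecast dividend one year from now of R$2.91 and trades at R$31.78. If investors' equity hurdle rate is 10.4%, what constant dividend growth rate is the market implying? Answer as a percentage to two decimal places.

From P₀ = D₁/(r − g), the implied growth is g = r − D₁/P₀.
g = 0.104 − 2.91/31.78 = 0.104 − 0.09157 = 0.01243

1.24%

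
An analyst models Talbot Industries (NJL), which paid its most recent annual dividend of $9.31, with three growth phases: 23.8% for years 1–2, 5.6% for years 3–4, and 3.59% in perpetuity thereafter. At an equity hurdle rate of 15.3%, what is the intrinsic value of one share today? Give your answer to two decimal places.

$119.21

Three-stage DDM. Project D₁…D_4; terminal Gordon value at t=4 with g = 0.0359; discount at r = 0.153.
D_1 = 11.5258
D_2 = 14.2689
D_3 = 15.0680
D_4 = 15.9118
TV_4 = 16.4830/(0.153−0.0359) = 140.7602
P₀ = Σ Dₜ/(1+r)ᵗ + TV_4/(1+r)^4 = 119.2090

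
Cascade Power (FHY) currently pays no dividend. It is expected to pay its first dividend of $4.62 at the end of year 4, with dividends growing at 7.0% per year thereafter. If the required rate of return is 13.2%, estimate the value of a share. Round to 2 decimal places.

Deferred-dividend DDM. At t=3 the remaining stream is a growing perpetuity with first payment D_4 = 4.62.
V_3 = D_4/(r−g) = 4.62/(0.132−0.07) = 74.5161
P₀ = V_3/(1+r)^3 = 74.5161/(1+0.132)^3 = 51.3702

$51.37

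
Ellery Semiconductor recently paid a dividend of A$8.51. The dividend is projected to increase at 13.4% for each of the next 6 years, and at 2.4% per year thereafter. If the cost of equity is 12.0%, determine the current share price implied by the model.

A$151.14

Two-stage DDM. Project D₁…D_6 at 0.134, terminal growth 0.024, discount at r = 0.12.
D_1 = 9.6503
D_2 = 10.9435
D_3 = 12.4099
D_4 = 14.0728
D_5 = 15.9586
D_6 = 18.0971
Terminal value at t=6: TV = D_7/(r−g) = 18.5314/(0.12−0.024) = 193.0352
P₀ = 9.6503/(1+0.12)^1 + 10.9435/(1+0.12)^2 + 12.4099/(1+0.12)^3 + 14.0728/(1+0.12)^4 + 15.9586/(1+0.12)^5 + 18.0971/(1+0.12)^6 + 193.0352/(1+0.12)^6 = 151.1387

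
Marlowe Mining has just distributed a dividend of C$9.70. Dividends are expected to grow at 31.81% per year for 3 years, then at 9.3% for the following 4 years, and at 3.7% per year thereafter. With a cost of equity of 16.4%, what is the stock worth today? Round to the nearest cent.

C$175.18

Three-stage DDM. Project D₁…D_7; terminal Gordon value at t=7 with g = 0.037; discount at r = 0.164.
D_1 = 12.7856
D_2 = 16.8527
D_3 = 22.2135
D_4 = 24.2793
D_5 = 26.5373
D_6 = 29.0053
D_7 = 31.7028
TV_7 = 32.8758/(0.164−0.037) = 258.8645
P₀ = Σ Dₜ/(1+r)ᵗ + TV_7/(1+r)^7 = 175.1777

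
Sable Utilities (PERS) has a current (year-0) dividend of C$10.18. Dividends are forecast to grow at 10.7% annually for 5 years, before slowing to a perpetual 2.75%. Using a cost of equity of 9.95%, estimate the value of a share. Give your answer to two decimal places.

Two-stage DDM. Project D₁…D_5 at 0.107, terminal growth 0.0275, discount at r = 0.0995.
D_1 = 11.2693
D_2 = 12.4751
D_3 = 13.8099
D_4 = 15.2876
D_5 = 16.9233
Terminal value at t=5: TV = D_6/(r−g) = 17.3887/(0.0995−0.0275) = 241.5101
P₀ = 11.2693/(1+0.0995)^1 + 12.4751/(1+0.0995)^2 + 13.8099/(1+0.0995)^3 + 15.2876/(1+0.0995)^4 + 16.9233/(1+0.0995)^5 + 241.5101/(1+0.0995)^5 = 202.2512

C$202.25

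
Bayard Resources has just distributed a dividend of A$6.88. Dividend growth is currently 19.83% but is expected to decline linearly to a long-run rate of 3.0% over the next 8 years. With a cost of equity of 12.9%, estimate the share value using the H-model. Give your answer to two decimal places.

A$118.36

H-model: P₀ = D₀[(1+g_L) + H(g_S−g_L)]/(r−g_L), with H = 8/2 = 4.
P₀ = 6.88 × [(1+0.03) + 4×(0.1983−0.03)] / (0.129−0.03)
   = 6.88 × 1.7032 / 0.099 = 118.3638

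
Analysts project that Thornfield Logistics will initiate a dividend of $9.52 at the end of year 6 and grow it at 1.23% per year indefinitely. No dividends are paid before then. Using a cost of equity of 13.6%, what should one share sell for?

$40.68

Deferred-dividend DDM. At t=5 the remaining stream is a growing perpetuity with first payment D_6 = 9.52.
V_5 = D_6/(r−g) = 9.52/(0.136−0.0123) = 76.9604
P₀ = V_5/(1+r)^5 = 76.9604/(1+0.136)^5 = 40.6795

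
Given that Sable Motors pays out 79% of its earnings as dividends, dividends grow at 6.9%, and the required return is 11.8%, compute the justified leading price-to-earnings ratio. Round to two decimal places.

Justified leading P/E = b/(r−g) = 0.79/(0.118−0.069) = 16.1224

16.12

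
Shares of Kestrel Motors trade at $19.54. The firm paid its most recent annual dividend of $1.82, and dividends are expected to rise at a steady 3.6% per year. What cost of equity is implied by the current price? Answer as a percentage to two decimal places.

Rearranging the constant-growth DDM: r = D₁/P₀ + g.
D₁ = 1.82 × (1 + 0.036) = 1.8855.
r = 1.8855 / 19.54 + 0.036 = 0.09650 + 0.036 = 0.13250

13.25%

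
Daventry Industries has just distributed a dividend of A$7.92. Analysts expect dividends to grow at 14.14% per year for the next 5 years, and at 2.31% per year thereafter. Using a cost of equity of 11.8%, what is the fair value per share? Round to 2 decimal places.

A$136.86

Two-stage DDM. Project D₁…D_5 at 0.1414, terminal growth 0.0231, discount at r = 0.118.
D_1 = 9.0399
D_2 = 10.3181
D_3 = 11.7771
D_4 = 13.4424
D_5 = 15.3431
Terminal value at t=5: TV = D_6/(r−g) = 15.6976/(0.118−0.0231) = 165.4118
P₀ = 9.0399/(1+0.118)^1 + 10.3181/(1+0.118)^2 + 11.7771/(1+0.118)^3 + 13.4424/(1+0.118)^4 + 15.3431/(1+0.118)^5 + 165.4118/(1+0.118)^5 = 136.8586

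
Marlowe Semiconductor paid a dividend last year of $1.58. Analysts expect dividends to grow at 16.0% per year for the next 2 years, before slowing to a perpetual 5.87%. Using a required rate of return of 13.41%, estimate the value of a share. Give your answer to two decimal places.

Two-stage DDM. Project D₁…D_2 at 0.16, terminal growth 0.0587, discount at r = 0.1341.
D_1 = 1.8328
D_2 = 2.1260
Terminal value at t=2: TV = D_3/(r−g) = 2.2508/(0.1341−0.0587) = 29.8521
P₀ = 1.8328/(1+0.1341)^1 + 2.1260/(1+0.1341)^2 + 29.8521/(1+0.1341)^2 = 26.4789

$26.48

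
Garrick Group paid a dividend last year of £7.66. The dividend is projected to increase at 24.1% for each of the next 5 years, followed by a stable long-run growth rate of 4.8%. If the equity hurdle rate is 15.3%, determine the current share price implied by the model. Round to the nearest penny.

Two-stage DDM. Project D₁…D_5 at 0.241, terminal growth 0.048, discount at r = 0.153.
D_1 = 9.5061
D_2 = 11.7970
D_3 = 14.6401
D_4 = 18.1684
D_5 = 22.5469
Terminal value at t=5: TV = D_6/(r−g) = 23.6292/(0.153−0.048) = 225.0400
P₀ = 9.5061/(1+0.153)^1 + 11.7970/(1+0.153)^2 + 14.6401/(1+0.153)^3 + 18.1684/(1+0.153)^4 + 22.5469/(1+0.153)^5 + 225.0400/(1+0.153)^5 = 158.4512

£158.45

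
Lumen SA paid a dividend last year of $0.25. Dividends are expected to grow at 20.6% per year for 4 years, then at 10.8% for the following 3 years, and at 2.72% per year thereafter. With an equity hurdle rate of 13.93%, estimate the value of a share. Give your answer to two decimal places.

Three-stage DDM. Project D₁…D_7; terminal Gordon value at t=7 with g = 0.0272; discount at r = 0.1393.
D_1 = 0.3015
D_2 = 0.3636
D_3 = 0.4385
D_4 = 0.5288
D_5 = 0.5860
D_6 = 0.6492
D_7 = 0.7194
TV_7 = 0.7389/(0.1393−0.0272) = 6.5917
P₀ = Σ Dₜ/(1+r)ᵗ + TV_7/(1+r)^7 = 4.6917

$4.69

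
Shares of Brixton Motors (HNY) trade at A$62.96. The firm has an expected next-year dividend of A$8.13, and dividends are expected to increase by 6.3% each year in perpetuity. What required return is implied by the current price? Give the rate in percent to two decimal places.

19.21%

Rearranging the constant-growth DDM: r = D₁/P₀ + g.
r = 8.1300 / 62.96 + 0.063 = 0.12913 + 0.063 = 0.19213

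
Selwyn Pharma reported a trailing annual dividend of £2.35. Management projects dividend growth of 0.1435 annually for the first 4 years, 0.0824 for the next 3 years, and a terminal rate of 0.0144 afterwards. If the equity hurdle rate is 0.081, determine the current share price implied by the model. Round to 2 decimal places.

Three-stage DDM. Project D₁…D_7; terminal Gordon value at t=7 with g = 0.0144; discount at r = 0.081.
D_1 = 2.6872
D_2 = 3.0728
D_3 = 3.5138
D_4 = 4.0180
D_5 = 4.3491
D_6 = 4.7075
D_7 = 5.0954
TV_7 = 5.1687/(0.081−0.0144) = 77.6088
P₀ = Σ Dₜ/(1+r)ᵗ + TV_7/(1+r)^7 = 64.6814

£64.68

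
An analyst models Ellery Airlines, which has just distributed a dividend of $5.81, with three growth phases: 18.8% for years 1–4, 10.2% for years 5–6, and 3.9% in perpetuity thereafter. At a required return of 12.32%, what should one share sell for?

Three-stage DDM. Project D₁…D_6; terminal Gordon value at t=6 with g = 0.039; discount at r = 0.1232.
D_1 = 6.9023
D_2 = 8.1999
D_3 = 9.7415
D_4 = 11.5729
D_5 = 12.7533
D_6 = 14.0542
TV_6 = 14.6023/(0.1232−0.039) = 173.4237
P₀ = Σ Dₜ/(1+r)ᵗ + TV_6/(1+r)^6 = 127.2951

$127.30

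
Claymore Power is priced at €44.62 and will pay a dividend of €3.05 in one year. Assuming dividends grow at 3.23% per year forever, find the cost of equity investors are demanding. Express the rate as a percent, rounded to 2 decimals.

Rearranging the constant-growth DDM: r = D₁/P₀ + g.
r = 3.0500 / 44.62 + 0.0323 = 0.06835 + 0.0323 = 0.10065

10.07%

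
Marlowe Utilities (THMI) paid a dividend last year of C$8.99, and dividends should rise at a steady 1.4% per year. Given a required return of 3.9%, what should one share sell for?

Gordon growth model: P₀ = D₁/(r − g). D₁ = 8.99 × (1 + 0.014) = 9.1159.
P₀ = 9.1159 / (0.039 − 0.014) = 9.1159 / 0.025 = 364.6344

C$364.63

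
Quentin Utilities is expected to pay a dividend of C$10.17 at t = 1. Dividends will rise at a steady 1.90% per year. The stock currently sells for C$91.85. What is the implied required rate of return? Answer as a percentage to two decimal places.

12.97%

Rearranging the constant-growth DDM: r = D₁/P₀ + g.
r = 10.1700 / 91.85 + 0.019 = 0.11072 + 0.019 = 0.12972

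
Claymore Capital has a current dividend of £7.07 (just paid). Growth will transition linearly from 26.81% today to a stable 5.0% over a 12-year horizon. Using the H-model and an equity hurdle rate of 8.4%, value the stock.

H-model: P₀ = D₀[(1+g_L) + H(g_S−g_L)]/(r−g_L), with H = 12/2 = 6.
P₀ = 7.07 × [(1+0.05) + 6×(0.2681−0.05)] / (0.084−0.05)
   = 7.07 × 2.3586 / 0.034 = 490.4501

£490.45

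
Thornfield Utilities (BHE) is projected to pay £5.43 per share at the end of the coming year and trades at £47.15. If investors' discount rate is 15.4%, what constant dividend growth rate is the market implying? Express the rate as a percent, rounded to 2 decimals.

3.88%

From P₀ = D₁/(r − g), the implied growth is g = r − D₁/P₀.
g = 0.154 − 5.43/47.15 = 0.154 − 0.11516 = 0.03884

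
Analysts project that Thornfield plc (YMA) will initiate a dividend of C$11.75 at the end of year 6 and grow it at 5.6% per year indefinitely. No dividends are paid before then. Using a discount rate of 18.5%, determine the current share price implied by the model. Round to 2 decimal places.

Deferred-dividend DDM. At t=5 the remaining stream is a growing perpetuity with first payment D_6 = 11.75.
V_5 = D_6/(r−g) = 11.75/(0.185−0.056) = 91.0853
P₀ = V_5/(1+r)^5 = 91.0853/(1+0.185)^5 = 38.9813

C$38.98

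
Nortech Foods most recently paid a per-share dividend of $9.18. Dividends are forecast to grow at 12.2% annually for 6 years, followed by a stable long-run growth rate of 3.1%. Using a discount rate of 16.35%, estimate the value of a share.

$106.04

Two-stage DDM. Project D₁…D_6 at 0.122, terminal growth 0.031, discount at r = 0.1635.
D_1 = 10.3000
D_2 = 11.5566
D_3 = 12.9665
D_4 = 14.5484
D_5 = 16.3233
D_6 = 18.3147
Terminal value at t=6: TV = D_7/(r−g) = 18.8825/(0.1635−0.031) = 142.5091
P₀ = 10.3000/(1+0.1635)^1 + 11.5566/(1+0.1635)^2 + 12.9665/(1+0.1635)^3 + 14.5484/(1+0.1635)^4 + 16.3233/(1+0.1635)^5 + 18.3147/(1+0.1635)^6 + 142.5091/(1+0.1635)^6 = 106.0423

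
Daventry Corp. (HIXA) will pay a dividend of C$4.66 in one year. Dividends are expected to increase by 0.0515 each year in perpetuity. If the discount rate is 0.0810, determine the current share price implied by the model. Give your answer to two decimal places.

C$157.97

Gordon growth model: P₀ = D₁/(r − g), with D₁ = 4.66 given directly.
P₀ = 4.6600 / (0.081 − 0.0515) = 4.6600 / 0.0295 = 157.9661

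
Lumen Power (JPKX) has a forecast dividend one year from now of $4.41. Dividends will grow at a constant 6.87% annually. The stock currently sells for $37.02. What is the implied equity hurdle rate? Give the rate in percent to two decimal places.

Rearranging the constant-growth DDM: r = D₁/P₀ + g.
r = 4.4100 / 37.02 + 0.0687 = 0.11912 + 0.0687 = 0.18782

18.78%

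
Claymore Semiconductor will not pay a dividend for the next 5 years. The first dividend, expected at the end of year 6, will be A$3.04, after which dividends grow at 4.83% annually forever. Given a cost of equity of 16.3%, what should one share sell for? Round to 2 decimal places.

A$12.46

Deferred-dividend DDM. At t=5 the remaining stream is a growing perpetuity with first payment D_6 = 3.04.
V_5 = D_6/(r−g) = 3.04/(0.163−0.0483) = 26.5039
P₀ = V_5/(1+r)^5 = 26.5039/(1+0.163)^5 = 12.4569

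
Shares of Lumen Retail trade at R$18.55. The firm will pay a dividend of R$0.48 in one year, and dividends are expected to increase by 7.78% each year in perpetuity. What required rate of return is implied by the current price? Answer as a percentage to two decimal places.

Rearranging the constant-growth DDM: r = D₁/P₀ + g.
r = 0.4800 / 18.55 + 0.0778 = 0.02588 + 0.0778 = 0.10368

10.37%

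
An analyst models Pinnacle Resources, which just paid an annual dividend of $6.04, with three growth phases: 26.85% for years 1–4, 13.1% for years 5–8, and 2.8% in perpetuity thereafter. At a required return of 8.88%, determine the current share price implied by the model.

Three-stage DDM. Project D₁…D_8; terminal Gordon value at t=8 with g = 0.028; discount at r = 0.0888.
D_1 = 7.6617
D_2 = 9.7189
D_3 = 12.3284
D_4 = 15.6386
D_5 = 17.6873
D_6 = 20.0043
D_7 = 22.6249
D_8 = 25.5888
TV_8 = 26.3052/(0.0888−0.028) = 432.6521
P₀ = Σ Dₜ/(1+r)ᵗ + TV_8/(1+r)^8 = 303.9638

$303.96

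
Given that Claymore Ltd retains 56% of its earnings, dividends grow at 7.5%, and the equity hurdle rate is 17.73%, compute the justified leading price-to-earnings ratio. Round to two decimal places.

4.30

Payout ratio b = 1 − 0.56 = 0.44.
Justified leading P/E = b/(r−g) = 0.44/(0.1773−0.075) = 4.3011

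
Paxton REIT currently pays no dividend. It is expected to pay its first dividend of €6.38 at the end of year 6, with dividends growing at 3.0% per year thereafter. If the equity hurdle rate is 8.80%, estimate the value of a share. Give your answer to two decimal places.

Deferred-dividend DDM. At t=5 the remaining stream is a growing perpetuity with first payment D_6 = 6.38.
V_5 = D_6/(r−g) = 6.38/(0.088−0.03) = 110.0000
P₀ = V_5/(1+r)^5 = 110.0000/(1+0.088)^5 = 72.1520

€72.15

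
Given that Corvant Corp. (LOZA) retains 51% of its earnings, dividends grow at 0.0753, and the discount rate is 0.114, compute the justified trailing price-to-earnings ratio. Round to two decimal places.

Payout ratio b = 1 − 0.51 = 0.49.
Justified trailing P/E = b(1+g)/(r−g) = 0.49×(1+0.0753)/(0.114−0.0753) = 13.6149

13.61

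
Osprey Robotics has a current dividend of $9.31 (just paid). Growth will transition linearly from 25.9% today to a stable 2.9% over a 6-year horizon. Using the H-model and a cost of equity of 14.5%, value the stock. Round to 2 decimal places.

H-model: P₀ = D₀[(1+g_L) + H(g_S−g_L)]/(r−g_L), with H = 6/2 = 3.
P₀ = 9.31 × [(1+0.029) + 3×(0.259−0.029)] / (0.145−0.029)
   = 9.31 × 1.7190 / 0.116 = 137.9646

$137.96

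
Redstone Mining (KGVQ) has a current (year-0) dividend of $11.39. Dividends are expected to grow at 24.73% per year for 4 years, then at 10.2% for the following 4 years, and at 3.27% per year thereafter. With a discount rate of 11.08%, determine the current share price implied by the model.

$364.33

Three-stage DDM. Project D₁…D_8; terminal Gordon value at t=8 with g = 0.0327; discount at r = 0.1108.
D_1 = 14.2067
D_2 = 17.7201
D_3 = 22.1023
D_4 = 27.5681
D_5 = 30.3801
D_6 = 33.4789
D_7 = 36.8937
D_8 = 40.6569
TV_8 = 41.9863/(0.1108−0.0327) = 537.5971
P₀ = Σ Dₜ/(1+r)ᵗ + TV_8/(1+r)^8 = 364.3294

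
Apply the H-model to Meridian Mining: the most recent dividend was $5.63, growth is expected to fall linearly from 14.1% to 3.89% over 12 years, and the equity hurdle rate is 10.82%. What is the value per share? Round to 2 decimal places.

$134.17

H-model: P₀ = D₀[(1+g_L) + H(g_S−g_L)]/(r−g_L), with H = 12/2 = 6.
P₀ = 5.63 × [(1+0.0389) + 6×(0.141−0.0389)] / (0.1082−0.0389)
   = 5.63 × 1.6515 / 0.0693 = 134.1695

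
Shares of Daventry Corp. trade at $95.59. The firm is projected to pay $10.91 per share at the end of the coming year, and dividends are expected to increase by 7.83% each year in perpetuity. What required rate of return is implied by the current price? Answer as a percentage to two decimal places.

Rearranging the constant-growth DDM: r = D₁/P₀ + g.
r = 10.9100 / 95.59 + 0.0783 = 0.11413 + 0.0783 = 0.19243

19.24%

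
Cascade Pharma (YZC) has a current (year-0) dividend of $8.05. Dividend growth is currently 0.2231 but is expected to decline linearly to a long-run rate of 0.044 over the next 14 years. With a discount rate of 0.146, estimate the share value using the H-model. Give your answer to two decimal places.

$181.34

H-model: P₀ = D₀[(1+g_L) + H(g_S−g_L)]/(r−g_L), with H = 14/2 = 7.
P₀ = 8.05 × [(1+0.044) + 7×(0.2231−0.044)] / (0.146−0.044)
   = 8.05 × 2.2977 / 0.102 = 181.3381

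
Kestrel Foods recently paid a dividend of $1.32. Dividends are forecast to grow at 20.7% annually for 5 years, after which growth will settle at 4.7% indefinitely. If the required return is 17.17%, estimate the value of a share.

Two-stage DDM. Project D₁…D_5 at 0.207, terminal growth 0.047, discount at r = 0.1717.
D_1 = 1.5932
D_2 = 1.9230
D_3 = 2.3211
D_4 = 2.8016
D_5 = 3.3815
Terminal value at t=5: TV = D_6/(r−g) = 3.5404/(0.1717−0.047) = 28.3916
P₀ = 1.5932/(1+0.1717)^1 + 1.9230/(1+0.1717)^2 + 2.3211/(1+0.1717)^3 + 2.8016/(1+0.1717)^4 + 3.3815/(1+0.1717)^5 + 28.3916/(1+0.1717)^5 = 20.0771

$20.08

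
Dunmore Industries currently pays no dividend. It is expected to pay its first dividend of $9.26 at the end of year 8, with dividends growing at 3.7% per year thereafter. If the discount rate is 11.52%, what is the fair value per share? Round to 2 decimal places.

$55.20

Deferred-dividend DDM. At t=7 the remaining stream is a growing perpetuity with first payment D_8 = 9.26.
V_7 = D_8/(r−g) = 9.26/(0.1152−0.037) = 118.4143
P₀ = V_7/(1+r)^7 = 118.4143/(1+0.1152)^7 = 55.1995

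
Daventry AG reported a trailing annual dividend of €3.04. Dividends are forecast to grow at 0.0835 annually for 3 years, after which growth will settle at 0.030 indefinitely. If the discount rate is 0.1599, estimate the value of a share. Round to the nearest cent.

€27.62

Two-stage DDM. Project D₁…D_3 at 0.0835, terminal growth 0.03, discount at r = 0.1599.
D_1 = 3.2938
D_2 = 3.5689
D_3 = 3.8669
Terminal value at t=3: TV = D_4/(r−g) = 3.9829/(0.1599−0.03) = 30.6611
P₀ = 3.2938/(1+0.1599)^1 + 3.5689/(1+0.1599)^2 + 3.8669/(1+0.1599)^3 + 30.6611/(1+0.1599)^3 = 27.6188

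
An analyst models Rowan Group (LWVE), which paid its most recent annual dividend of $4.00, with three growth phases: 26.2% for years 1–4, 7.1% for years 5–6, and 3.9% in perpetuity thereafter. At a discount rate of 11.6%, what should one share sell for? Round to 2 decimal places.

$115.55

Three-stage DDM. Project D₁…D_6; terminal Gordon value at t=6 with g = 0.039; discount at r = 0.116.
D_1 = 5.0480
D_2 = 6.3706
D_3 = 8.0397
D_4 = 10.1461
D_5 = 10.8664
D_6 = 11.6379
TV_6 = 12.0918/(0.116−0.039) = 157.0367
P₀ = Σ Dₜ/(1+r)ᵗ + TV_6/(1+r)^6 = 115.5509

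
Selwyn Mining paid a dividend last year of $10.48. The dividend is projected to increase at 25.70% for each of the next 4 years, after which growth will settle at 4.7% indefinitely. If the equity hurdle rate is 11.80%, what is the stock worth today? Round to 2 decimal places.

Two-stage DDM. Project D₁…D_4 at 0.257, terminal growth 0.047, discount at r = 0.118.
D_1 = 13.1734
D_2 = 16.5589
D_3 = 20.8146
D_4 = 26.1639
Terminal value at t=4: TV = D_5/(r−g) = 27.3936/(0.118−0.047) = 385.8253
P₀ = 13.1734/(1+0.118)^1 + 16.5589/(1+0.118)^2 + 20.8146/(1+0.118)^3 + 26.1639/(1+0.118)^4 + 385.8253/(1+0.118)^4 = 303.6311

$303.63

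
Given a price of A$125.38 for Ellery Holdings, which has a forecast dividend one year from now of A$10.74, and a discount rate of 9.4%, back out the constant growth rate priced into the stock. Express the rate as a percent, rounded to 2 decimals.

0.83%

From P₀ = D₁/(r − g), the implied growth is g = r − D₁/P₀.
g = 0.094 − 10.74/125.38 = 0.094 − 0.08566 = 0.00834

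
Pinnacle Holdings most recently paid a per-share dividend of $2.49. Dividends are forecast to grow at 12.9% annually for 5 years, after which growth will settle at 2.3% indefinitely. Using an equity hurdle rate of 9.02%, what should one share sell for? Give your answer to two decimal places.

$58.99

Two-stage DDM. Project D₁…D_5 at 0.129, terminal growth 0.023, discount at r = 0.0902.
D_1 = 2.8112
D_2 = 3.1739
D_3 = 3.5833
D_4 = 4.0455
D_5 = 4.5674
Terminal value at t=5: TV = D_6/(r−g) = 4.6725/(0.0902−0.023) = 69.5305
P₀ = 2.8112/(1+0.0902)^1 + 3.1739/(1+0.0902)^2 + 3.5833/(1+0.0902)^3 + 4.0455/(1+0.0902)^4 + 4.5674/(1+0.0902)^5 + 69.5305/(1+0.0902)^5 = 58.9927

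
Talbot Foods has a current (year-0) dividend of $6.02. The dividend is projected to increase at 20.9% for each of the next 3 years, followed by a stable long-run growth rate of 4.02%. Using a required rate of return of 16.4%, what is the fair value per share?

$76.17

Two-stage DDM. Project D₁…D_3 at 0.209, terminal growth 0.0402, discount at r = 0.164.
D_1 = 7.2782
D_2 = 8.7993
D_3 = 10.6384
Terminal value at t=3: TV = D_4/(r−g) = 11.0660/(0.164−0.0402) = 89.3864
P₀ = 7.2782/(1+0.164)^1 + 8.7993/(1+0.164)^2 + 10.6384/(1+0.164)^3 + 89.3864/(1+0.164)^3 = 76.1705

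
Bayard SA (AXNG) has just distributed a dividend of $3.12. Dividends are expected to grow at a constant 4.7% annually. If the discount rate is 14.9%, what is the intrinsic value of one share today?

$32.03

Gordon growth model: P₀ = D₁/(r − g). D₁ = 3.12 × (1 + 0.047) = 3.2666.
P₀ = 3.2666 / (0.149 − 0.047) = 3.2666 / 0.102 = 32.0259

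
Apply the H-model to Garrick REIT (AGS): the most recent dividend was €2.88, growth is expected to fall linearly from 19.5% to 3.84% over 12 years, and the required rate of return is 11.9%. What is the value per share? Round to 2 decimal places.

€70.68

H-model: P₀ = D₀[(1+g_L) + H(g_S−g_L)]/(r−g_L), with H = 12/2 = 6.
P₀ = 2.88 × [(1+0.0384) + 6×(0.195−0.0384)] / (0.119−0.0384)
   = 2.88 × 1.9780 / 0.0806 = 70.6779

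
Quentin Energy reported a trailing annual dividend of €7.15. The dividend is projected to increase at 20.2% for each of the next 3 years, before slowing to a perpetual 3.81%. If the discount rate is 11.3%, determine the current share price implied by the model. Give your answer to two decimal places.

€149.89

Two-stage DDM. Project D₁…D_3 at 0.202, terminal growth 0.0381, discount at r = 0.113.
D_1 = 8.5943
D_2 = 10.3303
D_3 = 12.4171
Terminal value at t=3: TV = D_4/(r−g) = 12.8902/(0.113−0.0381) = 172.0984
P₀ = 8.5943/(1+0.113)^1 + 10.3303/(1+0.113)^2 + 12.4171/(1+0.113)^3 + 172.0984/(1+0.113)^3 = 149.8890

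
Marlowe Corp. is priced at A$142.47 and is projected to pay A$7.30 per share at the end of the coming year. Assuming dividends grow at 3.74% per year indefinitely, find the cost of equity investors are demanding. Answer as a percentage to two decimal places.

Rearranging the constant-growth DDM: r = D₁/P₀ + g.
r = 7.3000 / 142.47 + 0.0374 = 0.05124 + 0.0374 = 0.08864

8.86%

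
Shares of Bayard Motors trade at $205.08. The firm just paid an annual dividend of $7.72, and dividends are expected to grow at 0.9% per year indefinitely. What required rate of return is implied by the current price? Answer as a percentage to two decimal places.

Rearranging the constant-growth DDM: r = D₁/P₀ + g.
D₁ = 7.72 × (1 + 0.009) = 7.7895.
r = 7.7895 / 205.08 + 0.009 = 0.03798 + 0.009 = 0.04698

4.70%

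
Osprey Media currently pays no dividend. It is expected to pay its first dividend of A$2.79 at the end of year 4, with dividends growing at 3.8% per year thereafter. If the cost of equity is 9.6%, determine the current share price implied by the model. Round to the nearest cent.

A$36.54

Deferred-dividend DDM. At t=3 the remaining stream is a growing perpetuity with first payment D_4 = 2.79.
V_3 = D_4/(r−g) = 2.79/(0.096−0.038) = 48.1034
P₀ = V_3/(1+r)^3 = 48.1034/(1+0.096)^3 = 36.5380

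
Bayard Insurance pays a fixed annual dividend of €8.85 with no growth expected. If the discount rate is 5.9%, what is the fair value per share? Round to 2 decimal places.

Zero-growth DDM (perpetuity): P₀ = D/r = 8.85 / 0.059 = 150.0000

€150.00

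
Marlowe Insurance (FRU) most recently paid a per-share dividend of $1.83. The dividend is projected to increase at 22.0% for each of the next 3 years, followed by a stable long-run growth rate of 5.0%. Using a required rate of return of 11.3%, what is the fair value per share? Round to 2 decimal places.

Two-stage DDM. Project D₁…D_3 at 0.22, terminal growth 0.05, discount at r = 0.113.
D_1 = 2.2326
D_2 = 2.7238
D_3 = 3.3230
Terminal value at t=3: TV = D_4/(r−g) = 3.4892/(0.113−0.05) = 55.3834
P₀ = 2.2326/(1+0.113)^1 + 2.7238/(1+0.113)^2 + 3.3230/(1+0.113)^3 + 55.3834/(1+0.113)^3 = 46.7841

$46.78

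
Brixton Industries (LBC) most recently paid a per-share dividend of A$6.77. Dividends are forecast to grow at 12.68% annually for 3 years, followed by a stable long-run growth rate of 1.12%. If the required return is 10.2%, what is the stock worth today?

Two-stage DDM. Project D₁…D_3 at 0.1268, terminal growth 0.0112, discount at r = 0.102.
D_1 = 7.6284
D_2 = 8.5957
D_3 = 9.6857
Terminal value at t=3: TV = D_4/(r−g) = 9.7941/(0.102−0.0112) = 107.8650
P₀ = 7.6284/(1+0.102)^1 + 8.5957/(1+0.102)^2 + 9.6857/(1+0.102)^3 + 107.8650/(1+0.102)^3 = 101.8380

A$101.84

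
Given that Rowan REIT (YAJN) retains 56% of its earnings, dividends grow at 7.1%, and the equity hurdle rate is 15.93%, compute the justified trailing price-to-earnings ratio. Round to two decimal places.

5.34

Payout ratio b = 1 − 0.56 = 0.44.
Justified trailing P/E = b(1+g)/(r−g) = 0.44×(1+0.071)/(0.1593−0.071) = 5.3368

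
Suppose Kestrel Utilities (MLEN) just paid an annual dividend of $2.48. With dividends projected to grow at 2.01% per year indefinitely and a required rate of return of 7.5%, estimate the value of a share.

Gordon growth model: P₀ = D₁/(r − g). D₁ = 2.48 × (1 + 0.0201) = 2.5298.
P₀ = 2.5298 / (0.075 − 0.0201) = 2.5298 / 0.0549 = 46.0810

$46.08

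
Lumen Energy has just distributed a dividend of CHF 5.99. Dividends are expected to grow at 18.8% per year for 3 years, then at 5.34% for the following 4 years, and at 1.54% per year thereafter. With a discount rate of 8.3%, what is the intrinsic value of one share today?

CHF 157.51

Three-stage DDM. Project D₁…D_7; terminal Gordon value at t=7 with g = 0.0154; discount at r = 0.083.
D_1 = 7.1161
D_2 = 8.4540
D_3 = 10.0433
D_4 = 10.5796
D_5 = 11.1446
D_6 = 11.7397
D_7 = 12.3666
TV_7 = 12.5570/(0.083−0.0154) = 185.7547
P₀ = Σ Dₜ/(1+r)ᵗ + TV_7/(1+r)^7 = 157.5107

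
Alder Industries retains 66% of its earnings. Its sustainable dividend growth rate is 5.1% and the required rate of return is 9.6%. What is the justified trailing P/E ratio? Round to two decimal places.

Payout ratio b = 1 − 0.66 = 0.34.
Justified trailing P/E = b(1+g)/(r−g) = 0.34×(1+0.051)/(0.096−0.051) = 7.9409

7.94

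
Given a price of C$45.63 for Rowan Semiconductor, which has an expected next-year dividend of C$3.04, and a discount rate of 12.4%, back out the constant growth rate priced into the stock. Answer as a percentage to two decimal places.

5.74%

From P₀ = D₁/(r − g), the implied growth is g = r − D₁/P₀.
g = 0.124 − 3.04/45.63 = 0.124 − 0.06662 = 0.05738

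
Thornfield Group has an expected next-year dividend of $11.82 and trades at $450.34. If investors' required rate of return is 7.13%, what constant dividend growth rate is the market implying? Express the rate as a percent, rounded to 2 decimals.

4.51%

From P₀ = D₁/(r − g), the implied growth is g = r − D₁/P₀.
g = 0.0713 − 11.82/450.34 = 0.0713 − 0.02625 = 0.04505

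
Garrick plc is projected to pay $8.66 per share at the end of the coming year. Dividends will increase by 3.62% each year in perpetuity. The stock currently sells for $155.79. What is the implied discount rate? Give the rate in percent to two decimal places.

Rearranging the constant-growth DDM: r = D₁/P₀ + g.
r = 8.6600 / 155.79 + 0.0362 = 0.05559 + 0.0362 = 0.09179

9.18%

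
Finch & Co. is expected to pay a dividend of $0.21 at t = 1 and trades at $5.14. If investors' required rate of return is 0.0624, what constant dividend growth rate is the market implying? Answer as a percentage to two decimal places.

2.15%

From P₀ = D₁/(r − g), the implied growth is g = r − D₁/P₀.
g = 0.0624 − 0.21/5.14 = 0.0624 − 0.04086 = 0.02154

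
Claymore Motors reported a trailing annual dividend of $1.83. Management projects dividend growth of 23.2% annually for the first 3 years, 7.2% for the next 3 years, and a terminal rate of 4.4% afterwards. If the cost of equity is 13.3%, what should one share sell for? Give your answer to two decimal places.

Three-stage DDM. Project D₁…D_6; terminal Gordon value at t=6 with g = 0.044; discount at r = 0.133.
D_1 = 2.2546
D_2 = 2.7776
D_3 = 3.4220
D_4 = 3.6684
D_5 = 3.9325
D_6 = 4.2157
TV_6 = 4.4012/(0.133−0.044) = 49.4513
P₀ = Σ Dₜ/(1+r)ᵗ + TV_6/(1+r)^6 = 36.2095

$36.21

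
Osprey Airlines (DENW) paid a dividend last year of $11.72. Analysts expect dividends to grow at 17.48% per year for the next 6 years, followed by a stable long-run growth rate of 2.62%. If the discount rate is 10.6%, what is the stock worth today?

Two-stage DDM. Project D₁…D_6 at 0.1748, terminal growth 0.0262, discount at r = 0.106.
D_1 = 13.7687
D_2 = 16.1754
D_3 = 19.0029
D_4 = 22.3246
D_5 = 26.2269
D_6 = 30.8114
Terminal value at t=6: TV = D_7/(r−g) = 31.6186/(0.106−0.0262) = 396.2236
P₀ = 13.7687/(1+0.106)^1 + 16.1754/(1+0.106)^2 + 19.0029/(1+0.106)^3 + 22.3246/(1+0.106)^4 + 26.2269/(1+0.106)^5 + 30.8114/(1+0.106)^6 + 396.2236/(1+0.106)^6 = 303.7959

$303.80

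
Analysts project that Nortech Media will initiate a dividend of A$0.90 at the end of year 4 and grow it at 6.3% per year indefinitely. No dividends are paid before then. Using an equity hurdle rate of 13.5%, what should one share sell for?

A$8.55

Deferred-dividend DDM. At t=3 the remaining stream is a growing perpetuity with first payment D_4 = 0.90.
V_3 = D_4/(r−g) = 0.90/(0.135−0.063) = 12.5000
P₀ = V_3/(1+r)^3 = 12.5000/(1+0.135)^3 = 8.5491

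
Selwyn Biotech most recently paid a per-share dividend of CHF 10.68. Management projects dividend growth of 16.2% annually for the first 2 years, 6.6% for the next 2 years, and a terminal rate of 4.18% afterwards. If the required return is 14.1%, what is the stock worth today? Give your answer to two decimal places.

Three-stage DDM. Project D₁…D_4; terminal Gordon value at t=4 with g = 0.0418; discount at r = 0.141.
D_1 = 12.4102
D_2 = 14.4206
D_3 = 15.3724
D_4 = 16.3869
TV_4 = 17.0719/(0.141−0.0418) = 172.0959
P₀ = Σ Dₜ/(1+r)ᵗ + TV_4/(1+r)^4 = 143.5082

CHF 143.51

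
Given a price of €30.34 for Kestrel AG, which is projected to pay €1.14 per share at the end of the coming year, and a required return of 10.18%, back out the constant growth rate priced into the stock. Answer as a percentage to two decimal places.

6.42%

From P₀ = D₁/(r − g), the implied growth is g = r − D₁/P₀.
g = 0.1018 − 1.14/30.34 = 0.1018 − 0.03757 = 0.06423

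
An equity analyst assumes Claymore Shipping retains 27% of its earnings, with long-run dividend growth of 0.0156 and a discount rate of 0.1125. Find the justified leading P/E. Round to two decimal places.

Payout ratio b = 1 − 0.27 = 0.73.
Justified leading P/E = b/(r−g) = 0.73/(0.1125−0.0156) = 7.5335

7.53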